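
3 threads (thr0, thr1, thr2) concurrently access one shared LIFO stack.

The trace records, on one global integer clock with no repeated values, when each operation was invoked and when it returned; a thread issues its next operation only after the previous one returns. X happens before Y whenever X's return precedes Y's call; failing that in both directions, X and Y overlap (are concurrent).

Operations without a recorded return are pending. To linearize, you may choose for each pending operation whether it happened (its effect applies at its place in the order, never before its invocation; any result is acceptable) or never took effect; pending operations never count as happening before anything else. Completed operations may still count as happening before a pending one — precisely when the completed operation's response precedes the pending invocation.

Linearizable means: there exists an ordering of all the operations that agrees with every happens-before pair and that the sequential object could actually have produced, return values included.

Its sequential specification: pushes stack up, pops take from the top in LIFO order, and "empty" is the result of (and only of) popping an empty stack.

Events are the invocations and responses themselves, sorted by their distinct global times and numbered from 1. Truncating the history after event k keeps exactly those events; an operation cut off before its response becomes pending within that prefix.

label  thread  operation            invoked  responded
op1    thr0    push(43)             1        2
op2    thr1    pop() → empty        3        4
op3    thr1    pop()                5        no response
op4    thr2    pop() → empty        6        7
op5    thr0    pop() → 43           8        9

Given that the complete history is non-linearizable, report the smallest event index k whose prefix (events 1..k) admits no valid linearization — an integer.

events 1..3 are linearizable, e.g. via op1:
step 1: op1 push(43) — stack <43>
include event 4 — op2 responding at 4 — and every candidate order breaks
sample order op1, op2 stalls at step 2 — op2 pop() → empty has no legal effect

4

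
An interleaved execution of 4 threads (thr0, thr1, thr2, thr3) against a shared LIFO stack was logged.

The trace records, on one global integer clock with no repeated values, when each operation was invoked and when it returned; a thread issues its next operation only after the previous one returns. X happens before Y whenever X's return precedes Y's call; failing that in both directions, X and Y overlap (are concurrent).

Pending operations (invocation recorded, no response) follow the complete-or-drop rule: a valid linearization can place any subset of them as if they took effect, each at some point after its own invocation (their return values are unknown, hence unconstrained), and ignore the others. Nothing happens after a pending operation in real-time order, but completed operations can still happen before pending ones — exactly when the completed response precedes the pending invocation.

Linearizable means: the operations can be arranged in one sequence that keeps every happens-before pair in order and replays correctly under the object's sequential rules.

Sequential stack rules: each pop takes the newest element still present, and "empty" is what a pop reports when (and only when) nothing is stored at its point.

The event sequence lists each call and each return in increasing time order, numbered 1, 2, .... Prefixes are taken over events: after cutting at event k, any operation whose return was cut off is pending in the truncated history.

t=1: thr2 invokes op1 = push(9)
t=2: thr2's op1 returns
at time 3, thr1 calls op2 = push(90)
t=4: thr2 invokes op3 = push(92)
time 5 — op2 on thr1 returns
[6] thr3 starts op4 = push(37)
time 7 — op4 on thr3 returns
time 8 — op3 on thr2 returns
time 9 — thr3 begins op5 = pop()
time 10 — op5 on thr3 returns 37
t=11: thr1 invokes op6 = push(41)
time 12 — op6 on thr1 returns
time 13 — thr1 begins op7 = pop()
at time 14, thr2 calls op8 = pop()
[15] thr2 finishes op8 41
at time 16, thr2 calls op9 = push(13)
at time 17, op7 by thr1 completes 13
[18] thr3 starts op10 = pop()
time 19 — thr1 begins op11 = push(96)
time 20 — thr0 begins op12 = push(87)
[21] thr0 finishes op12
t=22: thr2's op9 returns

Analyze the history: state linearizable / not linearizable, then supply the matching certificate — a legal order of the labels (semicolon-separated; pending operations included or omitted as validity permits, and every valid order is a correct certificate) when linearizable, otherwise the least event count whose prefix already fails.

step 1: op1 push(9) — stack <9>
step 2: op2 push(90) — stack <9,90>
step 3: op3 push(92) — stack <9,90,92>
step 4: op4 push(37) — stack <9,90,92,37>
step 5: op5 pop() → 37 — stack <9,90,92>
step 6: op6 push(41) — stack <9,90,92,41>
step 7: op8 pop() → 41 — stack <9,90,92>
step 8: op9 push(13) — stack <9,90,92,13>
step 9: op7 pop() → 13 — stack <9,90,92>
step 10: op10 pop() (pending, included) — stack <9,90>
step 11: op11 push(96) (pending, included) — stack <9,90,96>
step 12: op12 push(87) — stack <9,90,96,87>

linearizable — witness: op1; op2; op3; op4; op5; op6; op8; op9; op7; op10; op11; op12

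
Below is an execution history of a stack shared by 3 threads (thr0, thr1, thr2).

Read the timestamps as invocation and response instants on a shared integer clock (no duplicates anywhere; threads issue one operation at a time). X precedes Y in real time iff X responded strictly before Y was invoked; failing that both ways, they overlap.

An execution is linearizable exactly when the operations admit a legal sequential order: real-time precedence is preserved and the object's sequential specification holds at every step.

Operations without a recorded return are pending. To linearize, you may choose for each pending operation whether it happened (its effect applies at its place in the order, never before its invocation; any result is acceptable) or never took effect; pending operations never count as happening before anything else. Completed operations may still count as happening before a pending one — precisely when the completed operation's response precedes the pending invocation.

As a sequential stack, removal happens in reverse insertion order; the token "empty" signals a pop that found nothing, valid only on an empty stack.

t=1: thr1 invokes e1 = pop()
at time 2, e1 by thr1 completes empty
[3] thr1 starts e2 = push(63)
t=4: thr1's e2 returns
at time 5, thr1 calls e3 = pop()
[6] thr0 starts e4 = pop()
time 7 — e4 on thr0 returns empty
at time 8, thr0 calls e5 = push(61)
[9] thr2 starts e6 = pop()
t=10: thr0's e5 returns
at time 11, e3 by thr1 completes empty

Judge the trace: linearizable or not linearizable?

prefix check: 1..10 passes, 1..11 fails once e3's time-11 response joins
checked exhaustively: 3 real-time-consistent orders of 5 completed operations, zero legal stack replays
no completion choice of the 1 pending operation (e6) rescues it — every subset was tried
take e1, e2, e3, e4, e5 (pending dropped): step 3 already fails, because e3 pop() → empty cannot occur there
take e1, e2, e4, e3, e5 (pending dropped): step 3 already fails, because e4 pop() → empty cannot occur there

not linearizable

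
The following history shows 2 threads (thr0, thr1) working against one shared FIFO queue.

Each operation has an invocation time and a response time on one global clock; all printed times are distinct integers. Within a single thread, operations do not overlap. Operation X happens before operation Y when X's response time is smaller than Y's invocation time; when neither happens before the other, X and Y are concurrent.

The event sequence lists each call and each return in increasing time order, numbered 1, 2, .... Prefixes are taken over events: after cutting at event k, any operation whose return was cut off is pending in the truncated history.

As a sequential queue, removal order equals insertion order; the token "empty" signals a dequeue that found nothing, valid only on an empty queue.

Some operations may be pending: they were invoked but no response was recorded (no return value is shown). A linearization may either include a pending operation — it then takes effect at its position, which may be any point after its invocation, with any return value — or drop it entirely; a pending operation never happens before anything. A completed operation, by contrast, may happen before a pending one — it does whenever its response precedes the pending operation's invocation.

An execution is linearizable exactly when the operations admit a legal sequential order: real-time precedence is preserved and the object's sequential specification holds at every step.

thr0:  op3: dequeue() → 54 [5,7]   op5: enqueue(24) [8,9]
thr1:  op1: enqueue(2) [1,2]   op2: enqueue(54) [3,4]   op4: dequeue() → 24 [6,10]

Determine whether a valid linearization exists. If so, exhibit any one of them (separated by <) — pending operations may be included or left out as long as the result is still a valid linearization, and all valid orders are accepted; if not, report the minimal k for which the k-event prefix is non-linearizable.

not linearizable — minimal violating prefix: 10 events

events 1..9 are fine; event 10 — the response of op4 at time 10 — makes the prefix non-linearizable
all 3 real-time-respecting orders fail — 5 completed FIFO queue operations, no legal replay
e.g. op1, op2, op3, op4, op5: illegal at step 3, since op3 dequeue() → 54 cannot apply there
e.g. op1, op2, op3, op5, op4: illegal at step 3, since op3 dequeue() → 54 cannot apply there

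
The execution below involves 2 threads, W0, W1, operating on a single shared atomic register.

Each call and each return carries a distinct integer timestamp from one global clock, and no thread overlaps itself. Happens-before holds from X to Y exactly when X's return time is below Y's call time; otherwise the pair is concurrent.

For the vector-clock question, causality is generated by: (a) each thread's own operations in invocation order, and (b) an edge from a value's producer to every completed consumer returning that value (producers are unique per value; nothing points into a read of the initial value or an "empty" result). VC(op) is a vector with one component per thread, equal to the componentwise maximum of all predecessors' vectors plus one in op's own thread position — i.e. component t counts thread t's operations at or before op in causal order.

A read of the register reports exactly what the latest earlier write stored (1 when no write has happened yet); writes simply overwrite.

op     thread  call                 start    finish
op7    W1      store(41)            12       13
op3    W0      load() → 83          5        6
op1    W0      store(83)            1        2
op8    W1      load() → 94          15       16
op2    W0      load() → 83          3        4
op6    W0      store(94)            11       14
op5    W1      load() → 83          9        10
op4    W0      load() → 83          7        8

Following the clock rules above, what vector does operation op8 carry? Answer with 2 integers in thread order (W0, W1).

(5, 3)

no predecessors for op1 (invoked 1): W0 increments from zero → (1, 0)
merge at op5 (invoked 9): VC(op1)=(1, 0), own-thread bump on W1 → (1, 1)
merge at op2 (invoked 3): VC(op1)=(1, 0), own-thread bump on W0 → (2, 0)
merge at op7 (invoked 12): VC(op5)=(1, 1), own-thread bump on W1 → (1, 2)
merge at op3 (invoked 5): VC(op1)=(1, 0), VC(op2)=(2, 0), own-thread bump on W0 → (3, 0)
merge at op4 (invoked 7): VC(op1)=(1, 0), VC(op3)=(3, 0), own-thread bump on W0 → (4, 0)
merge at op6 (invoked 11): VC(op4)=(4, 0), own-thread bump on W0 → (5, 0)
merge at op8 (invoked 15): VC(op6)=(5, 0), VC(op7)=(1, 2), own-thread bump on W1 → (5, 3)
target: VC(op8) = (5, 3)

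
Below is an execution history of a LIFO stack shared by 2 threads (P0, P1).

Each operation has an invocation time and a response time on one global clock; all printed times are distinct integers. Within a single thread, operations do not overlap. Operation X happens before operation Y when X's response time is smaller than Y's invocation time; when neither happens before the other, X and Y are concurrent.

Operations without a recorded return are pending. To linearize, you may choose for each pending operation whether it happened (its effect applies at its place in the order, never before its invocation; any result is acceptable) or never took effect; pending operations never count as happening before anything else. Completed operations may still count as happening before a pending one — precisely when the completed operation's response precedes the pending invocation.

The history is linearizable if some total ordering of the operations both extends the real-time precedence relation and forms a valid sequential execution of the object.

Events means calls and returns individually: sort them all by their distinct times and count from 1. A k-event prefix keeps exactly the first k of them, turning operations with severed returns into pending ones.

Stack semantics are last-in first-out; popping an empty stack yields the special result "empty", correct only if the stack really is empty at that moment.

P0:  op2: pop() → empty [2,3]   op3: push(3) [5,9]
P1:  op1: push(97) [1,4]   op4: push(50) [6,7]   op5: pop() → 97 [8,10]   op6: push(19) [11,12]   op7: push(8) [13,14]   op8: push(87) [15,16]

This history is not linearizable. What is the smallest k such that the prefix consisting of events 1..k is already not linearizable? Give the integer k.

events 1..9 are still linearizable — one witness is op2, op1, op3, op4:
after step 1 (op2 pop() → empty): stack <>
after step 2 (op1 push(97)): stack <97>
after step 3 (op3 push(3)): stack <97,3>
after step 4 (op4 push(50)): stack <97,3,50>
at event 10 (op5's time-10 response) nothing linearizes any more
e.g. op1, op2, op3, op4, op5: illegal at step 2, since op2 pop() → empty cannot apply there
e.g. op1, op2, op4, op3, op5: illegal at step 2, since op2 pop() → empty cannot apply there

10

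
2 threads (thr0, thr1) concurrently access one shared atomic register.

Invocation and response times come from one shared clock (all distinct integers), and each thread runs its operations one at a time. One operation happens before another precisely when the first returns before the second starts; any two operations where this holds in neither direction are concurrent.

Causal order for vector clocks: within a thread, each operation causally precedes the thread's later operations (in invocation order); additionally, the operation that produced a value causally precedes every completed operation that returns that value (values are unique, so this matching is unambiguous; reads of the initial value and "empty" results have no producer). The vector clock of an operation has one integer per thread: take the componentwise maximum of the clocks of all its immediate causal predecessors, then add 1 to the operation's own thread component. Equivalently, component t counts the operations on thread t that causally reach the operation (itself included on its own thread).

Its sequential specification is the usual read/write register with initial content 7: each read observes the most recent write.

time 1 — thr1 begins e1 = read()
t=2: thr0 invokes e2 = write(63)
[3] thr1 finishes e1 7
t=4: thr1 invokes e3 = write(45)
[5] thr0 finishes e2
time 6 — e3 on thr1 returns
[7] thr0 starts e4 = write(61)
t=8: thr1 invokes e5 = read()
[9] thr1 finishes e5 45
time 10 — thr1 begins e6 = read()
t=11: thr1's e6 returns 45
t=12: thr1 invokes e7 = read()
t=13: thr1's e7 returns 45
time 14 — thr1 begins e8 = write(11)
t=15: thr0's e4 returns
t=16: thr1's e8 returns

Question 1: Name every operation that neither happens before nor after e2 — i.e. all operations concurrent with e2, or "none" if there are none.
concurrent with e2 ([2,5]): every op whose interval crosses 2..5
e1 [1,3]: concurrent
e3 [4,6]: concurrent
e4 [7,15]: after
e5 [8,9]: after
e6 [10,11]: after
e7 [12,13]: after
e8 [14,16]: after

e1, e3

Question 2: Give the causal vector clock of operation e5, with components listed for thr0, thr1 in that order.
e1, invoked 1, has no incoming edges; only thr1's bump applies → (0, 1)
e2, invoked 2, has no incoming edges; only thr0's bump applies → (1, 0)
e3 (invocation 4): componentwise max over VC(e1)=(0, 1), +1 at thr1, giving (0, 2)
e4 (invocation 7): componentwise max over VC(e2)=(1, 0), +1 at thr0, giving (2, 0)
e5 (invocation 8): componentwise max over VC(e3)=(0, 2), +1 at thr1, giving (0, 3)
e6 (invocation 10): componentwise max over VC(e3)=(0, 2), VC(e5)=(0, 3), +1 at thr1, giving (0, 4)
e7 (invocation 12): componentwise max over VC(e3)=(0, 2), VC(e6)=(0, 4), +1 at thr1, giving (0, 5)
e8 (invocation 14): componentwise max over VC(e7)=(0, 5), +1 at thr1, giving (0, 6)
target: VC(e5) = (0, 3)

(0, 3)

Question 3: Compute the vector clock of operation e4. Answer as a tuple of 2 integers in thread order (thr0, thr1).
no predecessors for e1 (invoked 1): thr1 increments from zero → (0, 1)
no predecessors for e2 (invoked 2): thr0 increments from zero → (1, 0)
VC(e3, invoked at 4): max of VC(e1)=(0, 1), then +1 on thread thr1 → (0, 2)
VC(e4, invoked at 7): max of VC(e2)=(1, 0), then +1 on thread thr0 → (2, 0)
VC(e5, invoked at 8): max of VC(e3)=(0, 2), then +1 on thread thr1 → (0, 3)
VC(e6, invoked at 10): max of VC(e3)=(0, 2), VC(e5)=(0, 3), then +1 on thread thr1 → (0, 4)
VC(e7, invoked at 12): max of VC(e3)=(0, 2), VC(e6)=(0, 4), then +1 on thread thr1 → (0, 5)
VC(e8, invoked at 14): max of VC(e7)=(0, 5), then +1 on thread thr1 → (0, 6)
target: VC(e4) = (2, 0)

(2, 0)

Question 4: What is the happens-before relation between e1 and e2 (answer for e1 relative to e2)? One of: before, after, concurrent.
e1 spans [1,3], e2 spans [2,5]
the intervals overlap in both directions

concurrent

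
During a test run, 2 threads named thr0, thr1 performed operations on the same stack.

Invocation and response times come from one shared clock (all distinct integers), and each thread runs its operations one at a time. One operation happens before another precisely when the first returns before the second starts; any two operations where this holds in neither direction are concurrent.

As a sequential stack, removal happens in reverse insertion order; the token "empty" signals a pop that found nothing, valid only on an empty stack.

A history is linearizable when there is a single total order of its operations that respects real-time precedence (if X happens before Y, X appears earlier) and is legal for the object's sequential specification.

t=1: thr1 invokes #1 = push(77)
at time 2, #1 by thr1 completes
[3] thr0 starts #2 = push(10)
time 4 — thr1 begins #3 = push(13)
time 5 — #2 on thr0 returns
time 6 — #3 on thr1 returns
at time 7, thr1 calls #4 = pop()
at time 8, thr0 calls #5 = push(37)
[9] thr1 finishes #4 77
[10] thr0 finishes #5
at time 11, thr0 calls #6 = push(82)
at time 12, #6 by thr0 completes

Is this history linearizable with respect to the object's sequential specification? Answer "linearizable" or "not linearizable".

cut after 8 events: linearizable; cut after 9 events (#4 responds, time 9): not linearizable
every one of the 2 real-time-consistent orders over 4 completed stack ops fails the sequential spec
no completion choice of the 1 pending operation (#5) rescues it — every subset was tried
sample order #1, #2, #3, #4 (pending dropped) stalls at step 4 — #4 pop() → 77 has no legal effect
sample order #1, #3, #2, #4 (pending dropped) stalls at step 4 — #4 pop() → 77 has no legal effect

not linearizable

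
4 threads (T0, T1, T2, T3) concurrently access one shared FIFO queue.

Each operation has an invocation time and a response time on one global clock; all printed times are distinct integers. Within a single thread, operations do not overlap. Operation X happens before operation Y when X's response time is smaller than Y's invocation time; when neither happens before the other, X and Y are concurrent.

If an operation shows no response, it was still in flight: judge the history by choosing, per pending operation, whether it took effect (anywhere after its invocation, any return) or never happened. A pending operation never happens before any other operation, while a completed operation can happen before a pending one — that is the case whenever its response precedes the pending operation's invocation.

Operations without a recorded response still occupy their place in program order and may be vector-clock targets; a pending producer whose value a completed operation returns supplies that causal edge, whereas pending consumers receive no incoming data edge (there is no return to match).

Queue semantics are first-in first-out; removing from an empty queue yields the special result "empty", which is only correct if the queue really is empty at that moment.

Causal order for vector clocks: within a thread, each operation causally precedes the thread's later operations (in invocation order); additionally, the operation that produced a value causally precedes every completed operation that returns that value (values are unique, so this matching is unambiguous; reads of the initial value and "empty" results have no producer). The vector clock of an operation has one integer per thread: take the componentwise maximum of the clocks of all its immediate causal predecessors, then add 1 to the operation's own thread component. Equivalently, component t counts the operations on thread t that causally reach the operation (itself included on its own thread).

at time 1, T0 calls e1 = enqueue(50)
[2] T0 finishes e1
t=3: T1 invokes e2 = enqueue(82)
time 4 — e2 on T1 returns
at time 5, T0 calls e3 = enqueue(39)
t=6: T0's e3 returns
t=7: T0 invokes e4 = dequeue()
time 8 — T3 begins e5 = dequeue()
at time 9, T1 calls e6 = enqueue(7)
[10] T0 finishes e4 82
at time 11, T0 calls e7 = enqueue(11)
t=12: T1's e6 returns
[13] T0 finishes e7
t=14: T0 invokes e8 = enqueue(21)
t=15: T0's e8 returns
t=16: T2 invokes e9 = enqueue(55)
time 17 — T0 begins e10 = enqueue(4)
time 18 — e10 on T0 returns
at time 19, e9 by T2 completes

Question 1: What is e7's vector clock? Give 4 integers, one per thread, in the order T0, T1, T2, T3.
(4, 1, 0, 0)

no predecessors for e5 (invoked 8): T3 increments from zero → (0, 0, 0, 1)
no predecessors for e9 (invoked 16): T2 increments from zero → (0, 0, 1, 0)
no predecessors for e2 (invoked 3): T1 increments from zero → (0, 1, 0, 0)
no predecessors for e1 (invoked 1): T0 increments from zero → (1, 0, 0, 0)
from VC(e2)=(0, 1, 0, 0), e6 (invoked 9) maxes components and bumps T1 → (0, 2, 0, 0)
from VC(e1)=(1, 0, 0, 0), e3 (invoked 5) maxes components and bumps T0 → (2, 0, 0, 0)
from VC(e2)=(0, 1, 0, 0), VC(e3)=(2, 0, 0, 0), e4 (invoked 7) maxes components and bumps T0 → (3, 1, 0, 0)
from VC(e4)=(3, 1, 0, 0), e7 (invoked 11) maxes components and bumps T0 → (4, 1, 0, 0)
from VC(e7)=(4, 1, 0, 0), e8 (invoked 14) maxes components and bumps T0 → (5, 1, 0, 0)
from VC(e8)=(5, 1, 0, 0), e10 (invoked 17) maxes components and bumps T0 → (6, 1, 0, 0)
target: VC(e7) = (4, 1, 0, 0)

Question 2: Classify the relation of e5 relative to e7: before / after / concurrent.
concurrent

e5 spans [8,…), e7 spans [11,13]
the intervals overlap in both directions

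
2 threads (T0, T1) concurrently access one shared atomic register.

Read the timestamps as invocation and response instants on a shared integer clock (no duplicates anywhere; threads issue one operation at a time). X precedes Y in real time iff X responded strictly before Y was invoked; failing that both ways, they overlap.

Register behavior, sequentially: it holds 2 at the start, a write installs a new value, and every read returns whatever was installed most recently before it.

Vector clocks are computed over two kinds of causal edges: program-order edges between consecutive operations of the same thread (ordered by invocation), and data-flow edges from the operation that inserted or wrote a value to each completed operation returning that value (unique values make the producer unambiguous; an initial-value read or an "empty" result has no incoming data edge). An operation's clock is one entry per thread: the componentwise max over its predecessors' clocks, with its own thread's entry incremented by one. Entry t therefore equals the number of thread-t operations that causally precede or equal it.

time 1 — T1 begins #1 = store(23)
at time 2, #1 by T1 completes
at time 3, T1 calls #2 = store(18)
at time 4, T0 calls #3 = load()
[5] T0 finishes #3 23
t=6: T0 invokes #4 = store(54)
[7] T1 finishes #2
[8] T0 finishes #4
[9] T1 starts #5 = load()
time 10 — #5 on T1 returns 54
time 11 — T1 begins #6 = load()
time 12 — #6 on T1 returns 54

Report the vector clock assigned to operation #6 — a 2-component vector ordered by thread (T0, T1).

(2, 4)

invoked at 1, #1 has no predecessors; its own T1 bump gives (0, 1)
invoked at 3, #2 merges VC(#1)=(0, 1) and bumps T1's slot → (0, 2)
invoked at 4, #3 merges VC(#1)=(0, 1) and bumps T0's slot → (1, 1)
invoked at 6, #4 merges VC(#3)=(1, 1) and bumps T0's slot → (2, 1)
invoked at 9, #5 merges VC(#2)=(0, 2), VC(#4)=(2, 1) and bumps T1's slot → (2, 3)
invoked at 11, #6 merges VC(#4)=(2, 1), VC(#5)=(2, 3) and bumps T1's slot → (2, 4)
target: VC(#6) = (2, 4)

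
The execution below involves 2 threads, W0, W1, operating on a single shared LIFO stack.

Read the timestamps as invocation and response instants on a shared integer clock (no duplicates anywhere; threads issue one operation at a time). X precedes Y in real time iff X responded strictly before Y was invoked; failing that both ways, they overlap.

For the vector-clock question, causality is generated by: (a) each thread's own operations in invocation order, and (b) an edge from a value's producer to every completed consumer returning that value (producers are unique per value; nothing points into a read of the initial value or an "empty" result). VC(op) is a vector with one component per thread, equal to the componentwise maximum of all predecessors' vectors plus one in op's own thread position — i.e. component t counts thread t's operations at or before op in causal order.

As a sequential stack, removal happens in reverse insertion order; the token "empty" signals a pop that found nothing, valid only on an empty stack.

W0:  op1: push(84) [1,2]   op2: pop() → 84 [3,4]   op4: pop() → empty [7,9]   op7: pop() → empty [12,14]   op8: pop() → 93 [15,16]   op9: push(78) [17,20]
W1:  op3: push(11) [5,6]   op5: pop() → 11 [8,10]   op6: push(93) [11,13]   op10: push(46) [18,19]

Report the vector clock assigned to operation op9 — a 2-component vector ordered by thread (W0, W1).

op3 (invocation 5): nothing precedes it; W1's component alone gives (0, 1)
op1 (invocation 1): nothing precedes it; W0's component alone gives (1, 0)
op5, invoked 8, takes VC(op3)=(0, 1) under max, adds 1 for W1 → (0, 2)
op2, invoked 3, takes VC(op1)=(1, 0) under max, adds 1 for W0 → (2, 0)
op6, invoked 11, takes VC(op5)=(0, 2) under max, adds 1 for W1 → (0, 3)
op4, invoked 7, takes VC(op2)=(2, 0) under max, adds 1 for W0 → (3, 0)
op10, invoked 18, takes VC(op6)=(0, 3) under max, adds 1 for W1 → (0, 4)
op7, invoked 12, takes VC(op4)=(3, 0) under max, adds 1 for W0 → (4, 0)
op8, invoked 15, takes VC(op6)=(0, 3), VC(op7)=(4, 0) under max, adds 1 for W0 → (5, 3)
op9, invoked 17, takes VC(op8)=(5, 3) under max, adds 1 for W0 → (6, 3)
target: VC(op9) = (6, 3)

(6, 3)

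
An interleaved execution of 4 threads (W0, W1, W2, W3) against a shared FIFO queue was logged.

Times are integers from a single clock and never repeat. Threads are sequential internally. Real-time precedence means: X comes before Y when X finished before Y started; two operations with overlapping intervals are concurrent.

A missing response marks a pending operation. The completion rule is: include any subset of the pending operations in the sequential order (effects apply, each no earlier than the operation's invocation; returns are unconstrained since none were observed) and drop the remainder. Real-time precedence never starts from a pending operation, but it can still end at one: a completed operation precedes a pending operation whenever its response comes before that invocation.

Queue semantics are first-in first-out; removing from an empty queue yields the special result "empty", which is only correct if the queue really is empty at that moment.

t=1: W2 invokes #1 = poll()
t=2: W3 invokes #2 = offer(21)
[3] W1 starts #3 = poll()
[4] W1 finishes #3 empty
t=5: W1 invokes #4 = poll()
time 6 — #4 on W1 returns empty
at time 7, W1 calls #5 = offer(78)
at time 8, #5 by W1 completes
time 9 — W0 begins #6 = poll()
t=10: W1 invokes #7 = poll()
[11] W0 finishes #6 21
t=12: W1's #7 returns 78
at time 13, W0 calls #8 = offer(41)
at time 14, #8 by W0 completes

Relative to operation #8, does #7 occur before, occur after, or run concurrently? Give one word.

before

#7 spans [10,12], #8 spans [13,14]
resp(#7)=12 < inv(#8)=13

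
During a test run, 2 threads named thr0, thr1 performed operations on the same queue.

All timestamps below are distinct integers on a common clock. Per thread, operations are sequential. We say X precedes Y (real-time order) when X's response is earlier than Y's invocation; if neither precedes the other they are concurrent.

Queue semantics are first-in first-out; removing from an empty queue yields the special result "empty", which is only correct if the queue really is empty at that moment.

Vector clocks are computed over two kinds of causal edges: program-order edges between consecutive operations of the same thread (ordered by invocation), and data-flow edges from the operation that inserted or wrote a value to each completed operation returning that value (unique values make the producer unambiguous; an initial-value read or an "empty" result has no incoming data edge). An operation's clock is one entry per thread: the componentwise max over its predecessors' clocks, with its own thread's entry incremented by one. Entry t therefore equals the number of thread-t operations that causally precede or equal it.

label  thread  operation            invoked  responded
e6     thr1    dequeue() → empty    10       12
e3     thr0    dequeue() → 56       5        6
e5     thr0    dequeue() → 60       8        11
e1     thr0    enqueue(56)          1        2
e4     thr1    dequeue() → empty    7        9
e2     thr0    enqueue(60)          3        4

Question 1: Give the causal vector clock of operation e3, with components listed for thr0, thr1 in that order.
no predecessors for e4 (invoked 7): thr1 increments from zero → (0, 1)
no predecessors for e1 (invoked 1): thr0 increments from zero → (1, 0)
e6, invoked 10, takes VC(e4)=(0, 1) under max, adds 1 for thr1 → (0, 2)
e2, invoked 3, takes VC(e1)=(1, 0) under max, adds 1 for thr0 → (2, 0)
e3, invoked 5, takes VC(e1)=(1, 0), VC(e2)=(2, 0) under max, adds 1 for thr0 → (3, 0)
e5, invoked 8, takes VC(e2)=(2, 0), VC(e3)=(3, 0) under max, adds 1 for thr0 → (4, 0)
target: VC(e3) = (3, 0)

(3, 0)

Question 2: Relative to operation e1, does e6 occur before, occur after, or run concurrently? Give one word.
e6 spans [10,12], e1 spans [1,2]
resp(e1)=2 < inv(e6)=10

after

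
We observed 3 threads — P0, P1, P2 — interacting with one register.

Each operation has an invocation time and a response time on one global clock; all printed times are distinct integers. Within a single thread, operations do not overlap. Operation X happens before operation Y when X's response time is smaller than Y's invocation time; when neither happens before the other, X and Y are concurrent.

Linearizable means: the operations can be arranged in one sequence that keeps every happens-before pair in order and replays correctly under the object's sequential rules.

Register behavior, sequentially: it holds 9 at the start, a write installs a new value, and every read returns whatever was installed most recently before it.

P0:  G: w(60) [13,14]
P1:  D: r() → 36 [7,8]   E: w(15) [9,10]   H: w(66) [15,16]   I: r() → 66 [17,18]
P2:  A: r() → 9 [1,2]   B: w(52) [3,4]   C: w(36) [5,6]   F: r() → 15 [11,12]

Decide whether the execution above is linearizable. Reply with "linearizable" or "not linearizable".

linearizable

one valid linearization: A, B, C, D, E, F, G, H, I
step 1: A r() → 9 — value 9
step 2: B w(52) — value 52
step 3: C w(36) — value 36
step 4: D r() → 36 — value 36
step 5: E w(15) — value 15
step 6: F r() → 15 — value 15
step 7: G w(60) — value 60
step 8: H w(66) — value 66
step 9: I r() → 66 — value 66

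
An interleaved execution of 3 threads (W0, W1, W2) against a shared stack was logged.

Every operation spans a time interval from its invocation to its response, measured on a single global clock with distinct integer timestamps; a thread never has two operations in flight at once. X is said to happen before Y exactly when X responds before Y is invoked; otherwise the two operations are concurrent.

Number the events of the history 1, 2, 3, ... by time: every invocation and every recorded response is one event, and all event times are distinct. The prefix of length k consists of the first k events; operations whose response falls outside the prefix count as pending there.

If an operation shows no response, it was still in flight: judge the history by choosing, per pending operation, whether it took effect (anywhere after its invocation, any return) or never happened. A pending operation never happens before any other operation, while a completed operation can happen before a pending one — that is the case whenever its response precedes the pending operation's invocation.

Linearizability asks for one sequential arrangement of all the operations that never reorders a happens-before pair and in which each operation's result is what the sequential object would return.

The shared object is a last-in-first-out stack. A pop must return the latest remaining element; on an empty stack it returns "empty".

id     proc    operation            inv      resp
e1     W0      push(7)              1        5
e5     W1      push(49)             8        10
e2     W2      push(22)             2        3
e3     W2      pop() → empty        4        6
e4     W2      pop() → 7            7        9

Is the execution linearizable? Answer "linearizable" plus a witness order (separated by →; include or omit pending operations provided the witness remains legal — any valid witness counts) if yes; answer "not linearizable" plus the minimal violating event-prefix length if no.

prefix check: 1..5 passes, 1..6 fails once e3's time-6 response joins
the 3 completed operations admit 3 real-time orders; each fails the stack replay
e.g. e1, e2, e3: illegal at step 3, since e3 pop() → empty cannot apply there
e.g. e2, e1, e3: illegal at step 3, since e3 pop() → empty cannot apply there

not linearizable — minimal violating prefix: 6 events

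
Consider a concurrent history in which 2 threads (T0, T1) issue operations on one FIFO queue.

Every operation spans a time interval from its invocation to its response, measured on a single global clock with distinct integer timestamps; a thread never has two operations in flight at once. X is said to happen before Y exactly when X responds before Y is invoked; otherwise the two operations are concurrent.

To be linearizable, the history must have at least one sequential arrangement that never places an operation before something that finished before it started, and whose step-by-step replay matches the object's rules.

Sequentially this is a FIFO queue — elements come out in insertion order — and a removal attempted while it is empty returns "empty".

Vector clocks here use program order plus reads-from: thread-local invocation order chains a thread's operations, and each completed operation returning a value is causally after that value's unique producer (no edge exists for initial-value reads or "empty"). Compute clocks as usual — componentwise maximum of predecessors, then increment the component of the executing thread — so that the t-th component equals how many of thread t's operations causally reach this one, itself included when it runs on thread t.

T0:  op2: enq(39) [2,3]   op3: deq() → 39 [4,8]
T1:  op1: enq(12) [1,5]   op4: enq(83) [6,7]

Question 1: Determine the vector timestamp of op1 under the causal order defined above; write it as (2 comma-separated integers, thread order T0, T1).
(0, 1)

invoked at 1, op1 has no predecessors; its own T1 bump gives (0, 1)
invoked at 2, op2 has no predecessors; its own T0 bump gives (1, 0)
invoked at 6, op4 merges VC(op1)=(0, 1) and bumps T1's slot → (0, 2)
invoked at 4, op3 merges VC(op2)=(1, 0) and bumps T0's slot → (2, 0)
target: VC(op1) = (0, 1)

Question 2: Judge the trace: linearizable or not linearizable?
linearizable

witness order: op2, op1, op3, op4
step 1: op2 enq(39) — queue <39>
step 2: op1 enq(12) — queue <39,12>
step 3: op3 deq() → 39 — queue <12>
step 4: op4 enq(83) — queue <12,83>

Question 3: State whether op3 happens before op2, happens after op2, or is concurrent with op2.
after

op3 spans [4,8], op2 spans [2,3]
resp(op2)=3 < inv(op3)=4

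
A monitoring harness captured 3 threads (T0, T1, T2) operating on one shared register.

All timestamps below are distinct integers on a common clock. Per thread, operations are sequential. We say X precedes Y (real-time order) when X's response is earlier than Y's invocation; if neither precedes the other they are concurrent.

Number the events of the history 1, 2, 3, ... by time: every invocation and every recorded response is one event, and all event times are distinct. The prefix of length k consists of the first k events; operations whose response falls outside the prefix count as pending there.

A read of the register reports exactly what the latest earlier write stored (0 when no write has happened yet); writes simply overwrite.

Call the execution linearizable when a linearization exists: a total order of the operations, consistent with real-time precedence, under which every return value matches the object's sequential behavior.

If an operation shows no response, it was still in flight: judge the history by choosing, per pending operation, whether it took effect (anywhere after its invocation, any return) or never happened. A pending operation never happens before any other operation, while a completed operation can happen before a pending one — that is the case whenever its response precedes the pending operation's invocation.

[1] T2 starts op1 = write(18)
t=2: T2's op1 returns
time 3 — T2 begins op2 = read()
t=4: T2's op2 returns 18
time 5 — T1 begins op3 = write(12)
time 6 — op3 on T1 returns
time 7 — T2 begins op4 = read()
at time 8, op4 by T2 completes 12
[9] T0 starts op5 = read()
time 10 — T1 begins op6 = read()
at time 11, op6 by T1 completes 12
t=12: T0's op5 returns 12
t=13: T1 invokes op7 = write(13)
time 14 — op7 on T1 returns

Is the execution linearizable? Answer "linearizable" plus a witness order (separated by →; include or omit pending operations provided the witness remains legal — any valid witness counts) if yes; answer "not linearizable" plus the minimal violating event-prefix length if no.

after step 1 (op1 write(18)): value 18
after step 2 (op2 read() → 18): value 18
after step 3 (op3 write(12)): value 12
after step 4 (op4 read() → 12): value 12
after step 5 (op5 read() → 12): value 12
after step 6 (op6 read() → 12): value 12
after step 7 (op7 write(13)): value 13

linearizable — witness: op1 → op2 → op3 → op4 → op5 → op6 → op7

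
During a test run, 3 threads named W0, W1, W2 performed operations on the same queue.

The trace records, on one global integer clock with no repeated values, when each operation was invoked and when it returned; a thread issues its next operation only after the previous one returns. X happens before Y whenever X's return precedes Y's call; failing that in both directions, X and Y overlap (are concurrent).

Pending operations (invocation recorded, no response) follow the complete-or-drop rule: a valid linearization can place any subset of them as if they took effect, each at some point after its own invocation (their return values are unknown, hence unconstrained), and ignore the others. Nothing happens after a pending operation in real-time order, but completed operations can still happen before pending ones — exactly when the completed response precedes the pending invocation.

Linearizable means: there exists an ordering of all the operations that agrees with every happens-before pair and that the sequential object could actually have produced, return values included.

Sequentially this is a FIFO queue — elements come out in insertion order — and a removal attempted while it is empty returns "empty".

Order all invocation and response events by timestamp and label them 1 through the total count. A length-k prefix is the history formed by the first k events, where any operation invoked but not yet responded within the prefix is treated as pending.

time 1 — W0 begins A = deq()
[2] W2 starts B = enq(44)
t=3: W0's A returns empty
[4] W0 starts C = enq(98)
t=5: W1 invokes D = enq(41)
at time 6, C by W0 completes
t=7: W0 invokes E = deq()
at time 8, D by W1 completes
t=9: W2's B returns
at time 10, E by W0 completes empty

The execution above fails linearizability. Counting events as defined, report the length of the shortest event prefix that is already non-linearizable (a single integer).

10

a valid linearization of events 1..9 exists, for instance A, B, C, D:
after step 1 (A deq() → empty): queue <>
after step 2 (B enq(44)): queue <44>
after step 3 (C enq(98)): queue <44,98>
after step 4 (D enq(41)): queue <44,98,41>
event 10 — E's response, time 10 — after it, nothing linearizes
take A, B, C, D, E: step 5 already fails, because E deq() → empty cannot occur there
take A, B, C, E, D: step 4 already fails, because E deq() → empty cannot occur there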